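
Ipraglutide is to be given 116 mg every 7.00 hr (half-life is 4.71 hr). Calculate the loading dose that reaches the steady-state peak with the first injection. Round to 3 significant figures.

k = ln 2 / 4.71 = 0.1472 hr⁻¹
Accumulation ratio R = 1 / (1 − e^(−kτ)) = 1 / (1 − e^(−0.1472×7.00)) = 1 / (1 − 0.3570) = 1.555
Loading dose = maintenance dose × R = 116 × 1.555 ≈ 180 mg

180 mg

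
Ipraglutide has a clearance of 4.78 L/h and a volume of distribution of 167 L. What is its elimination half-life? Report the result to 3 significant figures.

24.2 hours

k = CL / V = 4.78 / 167 = 0.02862 h⁻¹
t½ = ln 2 / k = ln 2 / 0.02862 ≈ 24.2 hours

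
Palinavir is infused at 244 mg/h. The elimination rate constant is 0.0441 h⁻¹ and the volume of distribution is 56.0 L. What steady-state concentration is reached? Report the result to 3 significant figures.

98.8 mg/L

CL = k · V = 0.0441 × 56.0 = 2.470 L/h
Css = rate / CL = 244 / 2.470 ≈ 98.8 mg/L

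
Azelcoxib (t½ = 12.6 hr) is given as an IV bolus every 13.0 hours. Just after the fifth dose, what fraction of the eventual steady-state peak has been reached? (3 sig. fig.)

k = ln 2 / 12.6 = 0.05501 hr⁻¹
f_n = 1 − e^(−nkτ) = 1 − e^(−5 × 0.05501 × 13.0) = 1 − e^(−3.576) = 1 − 0.02799 ≈ 0.972

0.972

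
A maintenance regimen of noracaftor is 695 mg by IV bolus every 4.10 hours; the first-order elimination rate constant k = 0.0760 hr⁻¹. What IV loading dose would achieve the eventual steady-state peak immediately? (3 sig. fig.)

2600 mg

Accumulation ratio R = 1 / (1 − e^(−kτ)) = 1 / (1 − e^(−0.07600×4.10)) = 1 / (1 − 0.7323) = 3.735
Loading dose = maintenance dose × R = 695 × 3.735 ≈ 2600 mg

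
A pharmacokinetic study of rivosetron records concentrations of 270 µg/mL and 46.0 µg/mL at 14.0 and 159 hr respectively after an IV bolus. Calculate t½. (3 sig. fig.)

k = ln(C₁/C₂) / (t₂ − t₁) = ln(270/46.0) / (159 − 14.0)
  = 1.770 / 145.0 = 0.01221 hr⁻¹
t½ = ln 2 / k = ln 2 / 0.01221 ≈ 56.8 hours

56.8 hours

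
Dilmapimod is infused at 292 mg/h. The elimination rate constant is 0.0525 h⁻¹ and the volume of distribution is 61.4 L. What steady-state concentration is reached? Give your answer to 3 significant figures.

CL = k · V = 0.0525 × 61.4 = 3.223 L/h
Css = rate / CL = 292 / 3.223 ≈ 90.6 mg/L

90.6 mg/L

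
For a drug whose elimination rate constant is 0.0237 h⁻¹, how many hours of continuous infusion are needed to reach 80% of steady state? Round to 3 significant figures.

f = 1 − e^(−kt)  ⇒  t = −ln(1 − f) / k
t = −ln(1 − 0.8) / 0.02370 = 1.609 / 0.02370 ≈ 67.9 hours

67.9 hours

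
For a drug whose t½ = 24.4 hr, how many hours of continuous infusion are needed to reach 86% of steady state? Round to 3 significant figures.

k = ln 2 / 24.4 = 0.02841 hr⁻¹
f = 1 − e^(−kt)  ⇒  t = −ln(1 − f) / k
t = −ln(1 − 0.86) / 0.02841 = 1.966 / 0.02841 ≈ 69.2 hours

69.2 hours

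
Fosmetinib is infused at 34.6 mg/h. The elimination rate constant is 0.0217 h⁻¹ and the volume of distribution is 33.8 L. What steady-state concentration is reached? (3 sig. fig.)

CL = k · V = 0.0217 × 33.8 = 0.7335 L/h
Css = rate / CL = 34.6 / 0.7335 ≈ 47.2 µg/mL

47.2 µg/mL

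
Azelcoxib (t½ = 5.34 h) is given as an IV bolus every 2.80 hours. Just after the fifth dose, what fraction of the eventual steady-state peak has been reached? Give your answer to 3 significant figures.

0.838

k = ln 2 / 5.34 = 0.1298 h⁻¹
f_n = 1 − e^(−nkτ) = 1 − e^(−5 × 0.1298 × 2.80) = 1 − e^(−1.817) = 1 − 0.1625 ≈ 0.838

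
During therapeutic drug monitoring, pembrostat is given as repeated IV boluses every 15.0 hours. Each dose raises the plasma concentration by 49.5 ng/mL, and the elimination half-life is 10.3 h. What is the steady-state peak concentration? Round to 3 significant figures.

77.9 ng/mL

k = ln 2 / 10.3 = 0.06730 h⁻¹
Fraction remaining after one interval: e^(−kτ) = e^(−0.06730 × 15.0) = 0.3644
R = 1 / (1 − 0.3644) = 1.573
Css,max = 49.5 × 1.573 ≈ 77.9 ng/mL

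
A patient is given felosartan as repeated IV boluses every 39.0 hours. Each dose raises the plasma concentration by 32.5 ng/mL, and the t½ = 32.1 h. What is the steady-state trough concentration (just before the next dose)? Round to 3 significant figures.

24.6 ng/mL

k = ln 2 / 32.1 = 0.02159 h⁻¹
Fraction remaining after one interval: e^(−kτ) = e^(−0.02159 × 39.0) = 0.4308
R = 1 / (1 − 0.4308) = 1.757
Css,max = 32.5 × 1.757 = 57.10 ng/mL
Css,min = Css,max × e^(−kτ) = 57.10 × 0.4308 ≈ 24.6 ng/mL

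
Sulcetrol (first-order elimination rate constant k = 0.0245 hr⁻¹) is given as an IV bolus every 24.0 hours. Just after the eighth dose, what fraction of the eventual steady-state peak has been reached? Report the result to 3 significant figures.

f_n = 1 − e^(−nkτ) = 1 − e^(−8 × 0.02450 × 24.0) = 1 − e^(−4.704) = 1 − 0.009059 ≈ 0.991

0.991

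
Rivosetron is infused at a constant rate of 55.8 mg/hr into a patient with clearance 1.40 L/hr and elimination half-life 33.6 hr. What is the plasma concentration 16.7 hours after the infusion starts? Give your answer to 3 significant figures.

Css = rate / CL = 55.8 / 1.40 = 39.86 µg/mL
k = ln 2 / 33.6 = 0.02063 hr⁻¹
C(t) = Css (1 − e^(−kt)) = 39.86 × (1 − e^(−0.3445)) = 39.86 × 0.2914 ≈ 11.6 µg/mL

11.6 µg/mL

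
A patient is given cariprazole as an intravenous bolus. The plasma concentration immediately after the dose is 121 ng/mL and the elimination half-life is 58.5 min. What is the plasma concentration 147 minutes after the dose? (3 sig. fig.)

k = ln 2 / 58.5 = 0.01185 min⁻¹
C(t) = C₀ e^(−kt) = 121 × e^(−0.01185 × 147) = 121 × e^(−1.742) = 121 × 0.1752 ≈ 21.2 ng/mL

21.2 ng/mL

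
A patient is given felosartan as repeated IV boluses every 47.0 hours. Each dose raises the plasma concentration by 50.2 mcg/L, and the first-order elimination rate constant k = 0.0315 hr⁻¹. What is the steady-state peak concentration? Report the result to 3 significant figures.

65.0 mcg/L

Fraction remaining after one interval: e^(−kτ) = e^(−0.03150 × 47.0) = 0.2275
R = 1 / (1 − 0.2275) = 1.295
Css,max = 50.2 × 1.295 ≈ 65.0 mcg/L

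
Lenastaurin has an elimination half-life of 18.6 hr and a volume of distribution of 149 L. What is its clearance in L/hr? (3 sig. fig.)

5.55 L/hr

k = ln 2 / t½ = ln 2 / 18.6 = 0.03727 hr⁻¹
CL = k · V = 0.03727 × 149 ≈ 5.55 L/hr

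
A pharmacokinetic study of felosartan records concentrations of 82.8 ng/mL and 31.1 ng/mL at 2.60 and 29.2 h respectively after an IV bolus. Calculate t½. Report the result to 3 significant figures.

k = ln(C₁/C₂) / (t₂ − t₁) = ln(82.8/31.1) / (29.2 − 2.60)
  = 0.9792 / 26.60 = 0.03681 h⁻¹
t½ = ln 2 / k = ln 2 / 0.03681 ≈ 18.8 hours

18.8 hours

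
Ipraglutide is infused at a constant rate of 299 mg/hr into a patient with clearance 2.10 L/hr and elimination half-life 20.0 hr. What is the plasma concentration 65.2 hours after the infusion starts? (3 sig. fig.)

128 µg/mL

Css = rate / CL = 299 / 2.10 = 142.4 µg/mL
k = ln 2 / 20.0 = 0.03466 hr⁻¹
C(t) = Css (1 − e^(−kt)) = 142.4 × (1 − e^(−2.260)) = 142.4 × 0.8956 ≈ 128 µg/mL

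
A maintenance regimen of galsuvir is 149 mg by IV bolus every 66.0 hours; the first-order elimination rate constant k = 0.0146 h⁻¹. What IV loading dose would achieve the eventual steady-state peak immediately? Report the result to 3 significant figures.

241 mg

Accumulation ratio R = 1 / (1 − e^(−kτ)) = 1 / (1 − e^(−0.01460×66.0)) = 1 / (1 − 0.3815) = 1.617
Loading dose = maintenance dose × R = 149 × 1.617 ≈ 241 mg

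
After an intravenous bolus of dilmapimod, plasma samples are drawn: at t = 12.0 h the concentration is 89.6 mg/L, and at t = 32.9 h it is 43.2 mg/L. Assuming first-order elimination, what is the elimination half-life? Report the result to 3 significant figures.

k = ln(C₁/C₂) / (t₂ − t₁) = ln(89.6/43.2) / (32.9 − 12.0)
  = 0.7295 / 20.90 = 0.03491 h⁻¹
t½ = ln 2 / k = ln 2 / 0.03491 ≈ 19.9 hours

19.9 hours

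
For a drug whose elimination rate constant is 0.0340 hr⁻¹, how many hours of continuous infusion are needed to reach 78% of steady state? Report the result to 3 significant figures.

44.5 hours

f = 1 − e^(−kt)  ⇒  t = −ln(1 − f) / k
t = −ln(1 − 0.78) / 0.03400 = 1.514 / 0.03400 ≈ 44.5 hours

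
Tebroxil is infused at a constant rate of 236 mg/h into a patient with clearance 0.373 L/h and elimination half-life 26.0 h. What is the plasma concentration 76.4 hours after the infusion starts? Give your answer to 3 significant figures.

Css = rate / CL = 236 / 0.373 = 632.7 µg/mL
k = ln 2 / 26.0 = 0.02666 h⁻¹
C(t) = Css (1 − e^(−kt)) = 632.7 × (1 − e^(−2.037)) = 632.7 × 0.8696 ≈ 550 µg/mL

550 µg/mL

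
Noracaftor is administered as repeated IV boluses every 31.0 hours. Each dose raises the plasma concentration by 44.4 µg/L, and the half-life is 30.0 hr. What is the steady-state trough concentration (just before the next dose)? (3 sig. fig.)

42.4 µg/L

k = ln 2 / 30.0 = 0.02310 hr⁻¹
Fraction remaining after one interval: e^(−kτ) = e^(−0.02310 × 31.0) = 0.4886
R = 1 / (1 − 0.4886) = 1.955
Css,max = 44.4 × 1.955 = 86.82 µg/L
Css,min = Css,max × e^(−kτ) = 86.82 × 0.4886 ≈ 42.4 µg/L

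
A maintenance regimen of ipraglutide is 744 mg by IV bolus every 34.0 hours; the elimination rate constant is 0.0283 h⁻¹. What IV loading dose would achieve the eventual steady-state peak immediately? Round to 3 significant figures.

1200 mg

Accumulation ratio R = 1 / (1 − e^(−kτ)) = 1 / (1 − e^(−0.02830×34.0)) = 1 / (1 − 0.3821) = 1.618
Loading dose = maintenance dose × R = 744 × 1.618 ≈ 1200 mg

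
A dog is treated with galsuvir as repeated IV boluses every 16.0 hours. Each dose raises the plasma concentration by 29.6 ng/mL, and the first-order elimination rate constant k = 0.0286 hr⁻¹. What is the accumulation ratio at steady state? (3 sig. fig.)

Fraction remaining after one interval: e^(−kτ) = e^(−0.02860 × 16.0) = 0.6328
R = 1 / (1 − 0.6328) = 1 / 0.3672 ≈ 2.72

2.72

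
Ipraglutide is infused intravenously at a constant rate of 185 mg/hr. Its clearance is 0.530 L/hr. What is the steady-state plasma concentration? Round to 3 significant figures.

349 mg/L

Css = infusion rate / CL = 185 / 0.530 ≈ 349 mg/L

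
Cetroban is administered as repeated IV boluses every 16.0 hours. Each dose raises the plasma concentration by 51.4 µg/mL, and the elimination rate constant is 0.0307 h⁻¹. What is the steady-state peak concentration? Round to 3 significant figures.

132 µg/mL

Fraction remaining after one interval: e^(−kτ) = e^(−0.03070 × 16.0) = 0.6119
R = 1 / (1 − 0.6119) = 2.577
Css,max = 51.4 × 2.577 ≈ 132 µg/mL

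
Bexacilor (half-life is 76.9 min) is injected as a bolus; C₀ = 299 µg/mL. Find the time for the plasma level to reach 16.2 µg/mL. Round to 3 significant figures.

323 minutes

k = ln 2 / 76.9 = 0.009014 min⁻¹
C(t) = C₀ e^(−kt)  ⇒  t = ln(C₀/C) / k
t = ln(299/16.2) / 0.009014 = 2.915 / 0.009014 ≈ 323 minutes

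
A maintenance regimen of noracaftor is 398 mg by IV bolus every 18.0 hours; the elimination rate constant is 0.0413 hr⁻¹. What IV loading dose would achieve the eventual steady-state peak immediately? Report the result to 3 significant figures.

Accumulation ratio R = 1 / (1 − e^(−kτ)) = 1 / (1 − e^(−0.04130×18.0)) = 1 / (1 − 0.4755) = 1.907
Loading dose = maintenance dose × R = 398 × 1.907 ≈ 759 mg

759 mg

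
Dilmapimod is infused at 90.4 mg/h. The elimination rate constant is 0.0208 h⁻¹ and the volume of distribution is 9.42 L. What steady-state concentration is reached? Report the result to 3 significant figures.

CL = k · V = 0.0208 × 9.42 = 0.1959 L/h
Css = rate / CL = 90.4 / 0.1959 ≈ 461 µg/mL

461 µg/mL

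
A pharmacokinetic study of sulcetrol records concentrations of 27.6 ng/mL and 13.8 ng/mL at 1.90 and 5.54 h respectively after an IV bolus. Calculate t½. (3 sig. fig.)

k = ln(C₁/C₂) / (t₂ − t₁) = ln(27.6/13.8) / (5.54 − 1.90)
  = 0.6931 / 3.640 = 0.1904 h⁻¹
t½ = ln 2 / k = ln 2 / 0.1904 ≈ 3.64 hours

3.64 hours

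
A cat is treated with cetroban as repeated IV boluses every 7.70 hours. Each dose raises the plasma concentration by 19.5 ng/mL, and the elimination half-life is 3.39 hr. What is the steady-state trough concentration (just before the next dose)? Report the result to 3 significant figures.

5.09 ng/mL

k = ln 2 / 3.39 = 0.2045 hr⁻¹
Fraction remaining after one interval: e^(−kτ) = e^(−0.2045 × 7.70) = 0.2071
R = 1 / (1 − 0.2071) = 1.261
Css,max = 19.5 × 1.261 = 24.59 ng/mL
Css,min = Css,max × e^(−kτ) = 24.59 × 0.2071 ≈ 5.09 ng/mL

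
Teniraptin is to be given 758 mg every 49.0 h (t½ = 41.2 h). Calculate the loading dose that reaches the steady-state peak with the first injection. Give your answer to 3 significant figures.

1350 mg

k = ln 2 / 41.2 = 0.01682 h⁻¹
Accumulation ratio R = 1 / (1 − e^(−kτ)) = 1 / (1 − e^(−0.01682×49.0)) = 1 / (1 − 0.4385) = 1.781
Loading dose = maintenance dose × R = 758 × 1.781 ≈ 1350 mg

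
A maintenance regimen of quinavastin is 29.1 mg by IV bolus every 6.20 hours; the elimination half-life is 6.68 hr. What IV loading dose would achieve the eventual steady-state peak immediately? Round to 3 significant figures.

k = ln 2 / 6.68 = 0.1038 hr⁻¹
Accumulation ratio R = 1 / (1 − e^(−kτ)) = 1 / (1 − e^(−0.1038×6.20)) = 1 / (1 − 0.5255) = 2.108
Loading dose = maintenance dose × R = 29.1 × 2.108 ≈ 61.3 mg

61.3 mg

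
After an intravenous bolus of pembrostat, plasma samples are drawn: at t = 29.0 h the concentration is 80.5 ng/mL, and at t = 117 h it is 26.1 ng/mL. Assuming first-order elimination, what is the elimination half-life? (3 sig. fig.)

k = ln(C₁/C₂) / (t₂ − t₁) = ln(80.5/26.1) / (117 − 29.0)
  = 1.126 / 88.00 = 0.01280 h⁻¹
t½ = ln 2 / k = ln 2 / 0.01280 ≈ 54.2 hours

54.2 hours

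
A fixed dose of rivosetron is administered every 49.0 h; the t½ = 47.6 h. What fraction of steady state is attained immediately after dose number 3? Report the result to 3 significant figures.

k = ln 2 / 47.6 = 0.01456 h⁻¹
f_n = 1 − e^(−nkτ) = 1 − e^(−3 × 0.01456 × 49.0) = 1 − e^(−2.141) = 1 − 0.1176 ≈ 0.882

0.882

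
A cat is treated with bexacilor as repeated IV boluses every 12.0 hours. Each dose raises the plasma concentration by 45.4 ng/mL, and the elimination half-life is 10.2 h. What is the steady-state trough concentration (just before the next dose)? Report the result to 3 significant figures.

36.0 ng/mL

k = ln 2 / 10.2 = 0.06796 h⁻¹
Fraction remaining after one interval: e^(−kτ) = e^(−0.06796 × 12.0) = 0.4424
R = 1 / (1 − 0.4424) = 1.794
Css,max = 45.4 × 1.794 = 81.43 ng/mL
Css,min = Css,max × e^(−kτ) = 81.43 × 0.4424 ≈ 36.0 ng/mL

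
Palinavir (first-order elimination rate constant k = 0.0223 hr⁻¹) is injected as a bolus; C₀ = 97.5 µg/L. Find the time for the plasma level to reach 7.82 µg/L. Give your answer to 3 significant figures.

113 hours

C(t) = C₀ e^(−kt)  ⇒  t = ln(C₀/C) / k
t = ln(97.5/7.82) / 0.02230 = 2.523 / 0.02230 ≈ 113 hours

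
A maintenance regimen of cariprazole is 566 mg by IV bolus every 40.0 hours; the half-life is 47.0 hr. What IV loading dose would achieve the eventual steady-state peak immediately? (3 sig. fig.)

k = ln 2 / 47.0 = 0.01475 hr⁻¹
Accumulation ratio R = 1 / (1 − e^(−kτ)) = 1 / (1 − e^(−0.01475×40.0)) = 1 / (1 − 0.5544) = 2.244
Loading dose = maintenance dose × R = 566 × 2.244 ≈ 1270 mg

1270 mg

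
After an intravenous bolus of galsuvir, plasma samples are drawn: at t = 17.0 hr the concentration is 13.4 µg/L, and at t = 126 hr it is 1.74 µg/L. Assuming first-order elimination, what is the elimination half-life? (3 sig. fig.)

37.0 hours

k = ln(C₁/C₂) / (t₂ − t₁) = ln(13.4/1.74) / (126 − 17.0)
  = 2.041 / 109.0 = 0.01873 hr⁻¹
t½ = ln 2 / k = ln 2 / 0.01873 ≈ 37.0 hours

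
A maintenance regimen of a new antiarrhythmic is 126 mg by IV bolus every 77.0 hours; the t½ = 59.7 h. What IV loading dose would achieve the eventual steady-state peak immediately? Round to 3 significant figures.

213 mg

k = ln 2 / 59.7 = 0.01161 h⁻¹
Accumulation ratio R = 1 / (1 − e^(−kτ)) = 1 / (1 − e^(−0.01161×77.0)) = 1 / (1 − 0.4090) = 1.692
Loading dose = maintenance dose × R = 126 × 1.692 ≈ 213 mg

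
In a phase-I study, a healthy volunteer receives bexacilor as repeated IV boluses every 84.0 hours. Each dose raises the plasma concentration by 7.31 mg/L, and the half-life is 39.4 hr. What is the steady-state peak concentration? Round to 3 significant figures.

9.47 mg/L

k = ln 2 / 39.4 = 0.01759 hr⁻¹
Fraction remaining after one interval: e^(−kτ) = e^(−0.01759 × 84.0) = 0.2281
R = 1 / (1 − 0.2281) = 1.296
Css,max = 7.31 × 1.296 ≈ 9.47 mg/L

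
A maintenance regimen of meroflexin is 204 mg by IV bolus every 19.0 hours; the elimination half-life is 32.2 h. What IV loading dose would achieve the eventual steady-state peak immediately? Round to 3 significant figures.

k = ln 2 / 32.2 = 0.02153 h⁻¹
Accumulation ratio R = 1 / (1 − e^(−kτ)) = 1 / (1 − e^(−0.02153×19.0)) = 1 / (1 − 0.6643) = 2.979
Loading dose = maintenance dose × R = 204 × 2.979 ≈ 608 mg

608 mg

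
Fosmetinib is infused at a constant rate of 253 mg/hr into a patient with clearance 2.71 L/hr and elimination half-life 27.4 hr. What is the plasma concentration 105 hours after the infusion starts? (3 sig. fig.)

86.8 µg/mL

Css = rate / CL = 253 / 2.71 = 93.36 µg/mL
k = ln 2 / 27.4 = 0.02530 hr⁻¹
C(t) = Css (1 − e^(−kt)) = 93.36 × (1 − e^(−2.656)) = 93.36 × 0.9298 ≈ 86.8 µg/mL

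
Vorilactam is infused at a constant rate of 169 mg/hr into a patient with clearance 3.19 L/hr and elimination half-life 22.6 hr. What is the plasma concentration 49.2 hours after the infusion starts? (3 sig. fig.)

Css = rate / CL = 169 / 3.19 = 52.98 mg/L
k = ln 2 / 22.6 = 0.03067 hr⁻¹
C(t) = Css (1 − e^(−kt)) = 52.98 × (1 − e^(−1.509)) = 52.98 × 0.7789 ≈ 41.3 mg/L

41.3 mg/L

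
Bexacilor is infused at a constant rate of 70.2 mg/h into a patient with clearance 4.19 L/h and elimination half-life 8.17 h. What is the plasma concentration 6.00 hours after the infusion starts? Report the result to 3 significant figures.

Css = rate / CL = 70.2 / 4.19 = 16.75 mg/L
k = ln 2 / 8.17 = 0.08484 h⁻¹
C(t) = Css (1 − e^(−kt)) = 16.75 × (1 − e^(−0.5090)) = 16.75 × 0.3989 ≈ 6.68 mg/L

6.68 mg/L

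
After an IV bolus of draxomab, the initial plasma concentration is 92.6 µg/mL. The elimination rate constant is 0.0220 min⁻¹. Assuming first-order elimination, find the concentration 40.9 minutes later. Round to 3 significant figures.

37.7 µg/mL

C(t) = C₀ e^(−kt) = 92.6 × e^(−0.02200 × 40.9) = 92.6 × e^(−0.8998) = 92.6 × 0.4067 ≈ 37.7 µg/mL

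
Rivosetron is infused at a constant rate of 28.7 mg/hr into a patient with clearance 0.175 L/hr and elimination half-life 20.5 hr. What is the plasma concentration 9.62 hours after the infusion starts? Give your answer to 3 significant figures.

Css = rate / CL = 28.7 / 0.175 = 164.0 mg/L
k = ln 2 / 20.5 = 0.03381 hr⁻¹
C(t) = Css (1 − e^(−kt)) = 164.0 × (1 − e^(−0.3253)) = 164.0 × 0.2777 ≈ 45.5 mg/L

45.5 mg/L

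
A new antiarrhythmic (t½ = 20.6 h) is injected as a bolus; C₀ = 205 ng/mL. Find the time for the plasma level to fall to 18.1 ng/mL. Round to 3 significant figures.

72.1 hours

k = ln 2 / 20.6 = 0.03365 h⁻¹
C(t) = C₀ e^(−kt)  ⇒  t = ln(C₀/C) / k
t = ln(205/18.1) / 0.03365 = 2.427 / 0.03365 ≈ 72.1 hours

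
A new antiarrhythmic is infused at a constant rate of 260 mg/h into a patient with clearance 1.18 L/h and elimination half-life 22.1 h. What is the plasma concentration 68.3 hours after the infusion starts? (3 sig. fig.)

Css = rate / CL = 260 / 1.18 = 220.3 µg/mL
k = ln 2 / 22.1 = 0.03136 h⁻¹
C(t) = Css (1 − e^(−kt)) = 220.3 × (1 − e^(−2.142)) = 220.3 × 0.8826 ≈ 194 µg/mL

194 µg/mL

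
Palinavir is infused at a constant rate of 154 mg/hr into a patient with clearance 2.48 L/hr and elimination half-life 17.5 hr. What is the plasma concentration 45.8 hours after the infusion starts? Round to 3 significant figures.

52.0 µg/mL

Css = rate / CL = 154 / 2.48 = 62.10 µg/mL
k = ln 2 / 17.5 = 0.03961 hr⁻¹
C(t) = Css (1 − e^(−kt)) = 62.10 × (1 − e^(−1.814)) = 62.10 × 0.8370 ≈ 52.0 µg/mL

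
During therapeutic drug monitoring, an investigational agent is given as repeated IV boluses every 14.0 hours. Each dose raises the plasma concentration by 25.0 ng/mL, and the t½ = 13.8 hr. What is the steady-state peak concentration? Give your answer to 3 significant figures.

49.5 ng/mL

k = ln 2 / 13.8 = 0.05023 hr⁻¹
Fraction remaining after one interval: e^(−kτ) = e^(−0.05023 × 14.0) = 0.4950
R = 1 / (1 − 0.4950) = 1.980
Css,max = 25.0 × 1.980 ≈ 49.5 ng/mL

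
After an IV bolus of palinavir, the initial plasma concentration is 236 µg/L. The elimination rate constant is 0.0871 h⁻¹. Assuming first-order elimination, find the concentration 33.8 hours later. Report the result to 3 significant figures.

12.4 µg/L

C(t) = C₀ e^(−kt) = 236 × e^(−0.08710 × 33.8) = 236 × e^(−2.944) = 236 × 0.05266 ≈ 12.4 µg/L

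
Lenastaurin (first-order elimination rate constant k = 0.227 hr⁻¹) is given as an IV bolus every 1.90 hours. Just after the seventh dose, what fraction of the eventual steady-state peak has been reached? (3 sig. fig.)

f_n = 1 − e^(−nkτ) = 1 − e^(−7 × 0.2270 × 1.90) = 1 − e^(−3.019) = 1 − 0.04885 ≈ 0.951

0.951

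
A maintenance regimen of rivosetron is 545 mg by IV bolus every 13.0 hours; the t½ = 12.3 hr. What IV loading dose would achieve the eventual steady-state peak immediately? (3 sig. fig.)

1050 mg

k = ln 2 / 12.3 = 0.05635 hr⁻¹
Accumulation ratio R = 1 / (1 − e^(−kτ)) = 1 / (1 − e^(−0.05635×13.0)) = 1 / (1 − 0.4807) = 1.926
Loading dose = maintenance dose × R = 545 × 1.926 ≈ 1050 mg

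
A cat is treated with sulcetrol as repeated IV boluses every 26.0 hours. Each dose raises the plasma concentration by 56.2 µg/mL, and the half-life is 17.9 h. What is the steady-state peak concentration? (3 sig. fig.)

k = ln 2 / 17.9 = 0.03872 h⁻¹
Fraction remaining after one interval: e^(−kτ) = e^(−0.03872 × 26.0) = 0.3654
R = 1 / (1 − 0.3654) = 1.576
Css,max = 56.2 × 1.576 ≈ 88.6 µg/mL

88.6 µg/mL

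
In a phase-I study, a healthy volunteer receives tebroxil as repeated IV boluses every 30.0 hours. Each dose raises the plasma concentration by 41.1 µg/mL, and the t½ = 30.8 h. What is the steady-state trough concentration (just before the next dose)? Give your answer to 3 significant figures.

k = ln 2 / 30.8 = 0.02250 h⁻¹
Fraction remaining after one interval: e^(−kτ) = e^(−0.02250 × 30.0) = 0.5091
R = 1 / (1 − 0.5091) = 2.037
Css,max = 41.1 × 2.037 = 83.72 µg/mL
Css,min = Css,max × e^(−kτ) = 83.72 × 0.5091 ≈ 42.6 µg/mL

42.6 µg/mL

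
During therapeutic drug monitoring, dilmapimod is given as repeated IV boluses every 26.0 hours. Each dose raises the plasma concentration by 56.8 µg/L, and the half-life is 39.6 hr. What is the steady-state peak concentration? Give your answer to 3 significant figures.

k = ln 2 / 39.6 = 0.01750 hr⁻¹
Fraction remaining after one interval: e^(−kτ) = e^(−0.01750 × 26.0) = 0.6344
R = 1 / (1 − 0.6344) = 2.735
Css,max = 56.8 × 2.735 ≈ 155 µg/L

155 µg/L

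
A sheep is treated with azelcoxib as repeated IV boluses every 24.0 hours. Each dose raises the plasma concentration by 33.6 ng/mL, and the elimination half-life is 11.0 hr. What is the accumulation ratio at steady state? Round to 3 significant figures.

1.28

k = ln 2 / 11.0 = 0.06301 hr⁻¹
Fraction remaining after one interval: e^(−kτ) = e^(−0.06301 × 24.0) = 0.2204
R = 1 / (1 − 0.2204) = 1 / 0.7796 ≈ 1.28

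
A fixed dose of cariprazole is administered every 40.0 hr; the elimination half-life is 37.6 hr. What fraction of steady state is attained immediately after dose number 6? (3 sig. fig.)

k = ln 2 / 37.6 = 0.01843 hr⁻¹
f_n = 1 − e^(−nkτ) = 1 − e^(−6 × 0.01843 × 40.0) = 1 − e^(−4.424) = 1 − 0.01198 ≈ 0.988

0.988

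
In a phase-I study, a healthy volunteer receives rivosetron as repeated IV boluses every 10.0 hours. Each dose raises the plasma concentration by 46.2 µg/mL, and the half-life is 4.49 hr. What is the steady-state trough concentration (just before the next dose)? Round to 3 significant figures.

k = ln 2 / 4.49 = 0.1544 hr⁻¹
Fraction remaining after one interval: e^(−kτ) = e^(−0.1544 × 10.0) = 0.2136
R = 1 / (1 − 0.2136) = 1.272
Css,max = 46.2 × 1.272 = 58.75 µg/mL
Css,min = Css,max × e^(−kτ) = 58.75 × 0.2136 ≈ 12.5 µg/mL

12.5 µg/mL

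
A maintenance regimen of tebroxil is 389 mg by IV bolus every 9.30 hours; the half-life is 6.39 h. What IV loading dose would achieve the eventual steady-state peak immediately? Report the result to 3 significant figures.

612 mg

k = ln 2 / 6.39 = 0.1085 h⁻¹
Accumulation ratio R = 1 / (1 − e^(−kτ)) = 1 / (1 − e^(−0.1085×9.30)) = 1 / (1 − 0.3647) = 1.574
Loading dose = maintenance dose × R = 389 × 1.574 ≈ 612 mg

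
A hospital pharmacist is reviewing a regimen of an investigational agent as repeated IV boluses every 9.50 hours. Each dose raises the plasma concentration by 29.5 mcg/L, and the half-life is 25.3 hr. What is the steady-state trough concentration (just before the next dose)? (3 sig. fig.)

k = ln 2 / 25.3 = 0.02740 hr⁻¹
Fraction remaining after one interval: e^(−kτ) = e^(−0.02740 × 9.50) = 0.7708
R = 1 / (1 − 0.7708) = 4.364
Css,max = 29.5 × 4.364 = 128.7 mcg/L
Css,min = Css,max × e^(−kτ) = 128.7 × 0.7708 ≈ 99.2 mcg/L

99.2 mcg/L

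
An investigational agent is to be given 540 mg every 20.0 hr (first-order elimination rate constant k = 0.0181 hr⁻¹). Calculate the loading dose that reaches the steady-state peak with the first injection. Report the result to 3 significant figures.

Accumulation ratio R = 1 / (1 − e^(−kτ)) = 1 / (1 − e^(−0.01810×20.0)) = 1 / (1 − 0.6963) = 3.293
Loading dose = maintenance dose × R = 540 × 3.293 ≈ 1780 mg

1780 mg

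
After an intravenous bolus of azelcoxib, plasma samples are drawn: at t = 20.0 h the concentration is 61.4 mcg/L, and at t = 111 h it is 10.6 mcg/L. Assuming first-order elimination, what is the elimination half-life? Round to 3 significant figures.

k = ln(C₁/C₂) / (t₂ − t₁) = ln(61.4/10.6) / (111 − 20.0)
  = 1.757 / 91.00 = 0.01930 h⁻¹
t½ = ln 2 / k = ln 2 / 0.01930 ≈ 35.9 hours

35.9 hours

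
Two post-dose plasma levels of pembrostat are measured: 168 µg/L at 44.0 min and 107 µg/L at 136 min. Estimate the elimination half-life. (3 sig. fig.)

k = ln(C₁/C₂) / (t₂ − t₁) = ln(168/107) / (136 − 44.0)
  = 0.4511 / 92.00 = 0.004904 min⁻¹
t½ = ln 2 / k = ln 2 / 0.004904 ≈ 141 minutes

141 minutes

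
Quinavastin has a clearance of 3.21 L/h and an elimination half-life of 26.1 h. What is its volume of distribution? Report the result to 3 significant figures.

121 L

k = ln 2 / t½ = ln 2 / 26.1 = 0.02656 h⁻¹
V = CL / k = 3.21 / 0.02656 ≈ 121 L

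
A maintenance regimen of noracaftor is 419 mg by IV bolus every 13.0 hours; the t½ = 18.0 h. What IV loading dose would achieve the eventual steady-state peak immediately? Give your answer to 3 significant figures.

1060 mg

k = ln 2 / 18.0 = 0.03851 h⁻¹
Accumulation ratio R = 1 / (1 − e^(−kτ)) = 1 / (1 − e^(−0.03851×13.0)) = 1 / (1 − 0.6062) = 2.539
Loading dose = maintenance dose × R = 419 × 2.539 ≈ 1060 mg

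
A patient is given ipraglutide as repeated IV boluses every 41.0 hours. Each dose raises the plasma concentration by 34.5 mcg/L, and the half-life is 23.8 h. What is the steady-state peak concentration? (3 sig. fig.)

49.5 mcg/L

k = ln 2 / 23.8 = 0.02912 h⁻¹
Fraction remaining after one interval: e^(−kτ) = e^(−0.02912 × 41.0) = 0.3030
R = 1 / (1 − 0.3030) = 1.435
Css,max = 34.5 × 1.435 ≈ 49.5 mcg/L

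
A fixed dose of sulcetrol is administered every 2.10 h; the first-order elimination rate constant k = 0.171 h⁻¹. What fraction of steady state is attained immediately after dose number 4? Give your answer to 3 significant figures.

0.762

f_n = 1 − e^(−nkτ) = 1 − e^(−4 × 0.1710 × 2.10) = 1 − e^(−1.436) = 1 − 0.2378 ≈ 0.762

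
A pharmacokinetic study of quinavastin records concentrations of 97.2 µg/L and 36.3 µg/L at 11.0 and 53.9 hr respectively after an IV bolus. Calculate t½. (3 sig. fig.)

k = ln(C₁/C₂) / (t₂ − t₁) = ln(97.2/36.3) / (53.9 − 11.0)
  = 0.9850 / 42.90 = 0.02296 hr⁻¹
t½ = ln 2 / k = ln 2 / 0.02296 ≈ 30.2 hours

30.2 hours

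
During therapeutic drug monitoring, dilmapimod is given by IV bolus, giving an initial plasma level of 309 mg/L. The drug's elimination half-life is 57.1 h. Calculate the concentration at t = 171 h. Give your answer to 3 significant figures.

38.8 mg/L

k = ln 2 / 57.1 = 0.01214 h⁻¹
C(t) = C₀ e^(−kt) = 309 × e^(−0.01214 × 171) = 309 × e^(−2.076) = 309 × 0.1255 ≈ 38.8 mg/L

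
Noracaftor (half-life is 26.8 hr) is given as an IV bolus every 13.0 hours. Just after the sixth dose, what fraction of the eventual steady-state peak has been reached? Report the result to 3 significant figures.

k = ln 2 / 26.8 = 0.02586 hr⁻¹
f_n = 1 − e^(−nkτ) = 1 − e^(−6 × 0.02586 × 13.0) = 1 − e^(−2.017) = 1 − 0.1330 ≈ 0.867

0.867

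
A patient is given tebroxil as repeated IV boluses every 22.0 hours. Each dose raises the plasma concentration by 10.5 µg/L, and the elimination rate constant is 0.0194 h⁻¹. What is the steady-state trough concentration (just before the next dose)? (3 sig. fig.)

Fraction remaining after one interval: e^(−kτ) = e^(−0.01940 × 22.0) = 0.6526
R = 1 / (1 − 0.6526) = 2.878
Css,max = 10.5 × 2.878 = 30.22 µg/L
Css,min = Css,max × e^(−kτ) = 30.22 × 0.6526 ≈ 19.7 µg/L

19.7 µg/L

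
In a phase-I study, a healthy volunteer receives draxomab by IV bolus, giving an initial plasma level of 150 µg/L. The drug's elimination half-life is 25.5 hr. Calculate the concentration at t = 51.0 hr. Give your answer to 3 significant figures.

37.5 µg/L

k = ln 2 / 25.5 = 0.02718 hr⁻¹
51.0 hr is 2.000 half-lives, so C = 150 × (1/2)^2.000 = 150 × 0.2500 ≈ 37.5 µg/L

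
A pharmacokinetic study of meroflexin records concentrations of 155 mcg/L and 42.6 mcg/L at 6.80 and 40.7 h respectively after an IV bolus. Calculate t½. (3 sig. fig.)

18.2 hours

k = ln(C₁/C₂) / (t₂ − t₁) = ln(155/42.6) / (40.7 − 6.80)
  = 1.292 / 33.90 = 0.03810 h⁻¹
t½ = ln 2 / k = ln 2 / 0.03810 ≈ 18.2 hours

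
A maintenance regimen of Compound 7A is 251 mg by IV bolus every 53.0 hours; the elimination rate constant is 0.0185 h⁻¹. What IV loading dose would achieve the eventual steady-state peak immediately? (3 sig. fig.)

402 mg

Accumulation ratio R = 1 / (1 − e^(−kτ)) = 1 / (1 − e^(−0.01850×53.0)) = 1 / (1 − 0.3751) = 1.600
Loading dose = maintenance dose × R = 251 × 1.600 ≈ 402 mg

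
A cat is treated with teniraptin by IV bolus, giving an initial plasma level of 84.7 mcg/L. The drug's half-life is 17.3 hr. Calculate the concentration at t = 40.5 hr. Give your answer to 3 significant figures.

k = ln 2 / 17.3 = 0.04007 hr⁻¹
40.5 hr is 2.341 half-lives, so C = 84.7 × (1/2)^2.341 = 84.7 × 0.1974 ≈ 16.7 mcg/L

16.7 mcg/L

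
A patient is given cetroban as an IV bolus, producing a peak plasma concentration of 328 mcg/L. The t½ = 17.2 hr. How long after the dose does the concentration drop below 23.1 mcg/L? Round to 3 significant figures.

k = ln 2 / 17.2 = 0.04030 hr⁻¹
C(t) = C₀ e^(−kt)  ⇒  t = ln(C₀/C) / k
t = ln(328/23.1) / 0.04030 = 2.653 / 0.04030 ≈ 65.8 hours

65.8 hours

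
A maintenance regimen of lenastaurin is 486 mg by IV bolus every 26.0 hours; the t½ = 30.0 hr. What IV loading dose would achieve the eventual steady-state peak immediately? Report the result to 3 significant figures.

1080 mg

k = ln 2 / 30.0 = 0.02310 hr⁻¹
Accumulation ratio R = 1 / (1 − e^(−kτ)) = 1 / (1 − e^(−0.02310×26.0)) = 1 / (1 − 0.5484) = 2.214
Loading dose = maintenance dose × R = 486 × 2.214 ≈ 1080 mg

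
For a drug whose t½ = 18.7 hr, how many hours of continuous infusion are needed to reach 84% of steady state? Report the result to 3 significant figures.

k = ln 2 / 18.7 = 0.03707 hr⁻¹
f = 1 − e^(−kt)  ⇒  t = −ln(1 − f) / k
t = −ln(1 − 0.84) / 0.03707 = 1.833 / 0.03707 ≈ 49.4 hours

49.4 hours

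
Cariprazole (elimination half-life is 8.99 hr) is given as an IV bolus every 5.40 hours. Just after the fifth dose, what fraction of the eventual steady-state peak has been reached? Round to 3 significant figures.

0.875

k = ln 2 / 8.99 = 0.07710 hr⁻¹
f_n = 1 − e^(−nkτ) = 1 − e^(−5 × 0.07710 × 5.40) = 1 − e^(−2.082) = 1 − 0.1247 ≈ 0.875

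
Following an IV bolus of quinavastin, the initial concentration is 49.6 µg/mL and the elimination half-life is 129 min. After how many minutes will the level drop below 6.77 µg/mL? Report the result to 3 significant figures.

k = ln 2 / 129 = 0.005373 min⁻¹
C(t) = C₀ e^(−kt)  ⇒  t = ln(C₀/C) / k
t = ln(49.6/6.77) / 0.005373 = 1.991 / 0.005373 ≈ 371 minutes

371 minutes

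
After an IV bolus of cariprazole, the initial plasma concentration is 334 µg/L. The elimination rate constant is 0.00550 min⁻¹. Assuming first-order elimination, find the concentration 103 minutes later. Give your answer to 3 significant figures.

C(t) = C₀ e^(−kt) = 334 × e^(−0.005500 × 103) = 334 × e^(−0.5665) = 334 × 0.5675 ≈ 190 µg/L

190 µg/L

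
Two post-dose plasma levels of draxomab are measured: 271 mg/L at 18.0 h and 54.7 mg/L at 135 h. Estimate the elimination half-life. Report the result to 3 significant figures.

50.7 hours

k = ln(C₁/C₂) / (t₂ − t₁) = ln(271/54.7) / (135 − 18.0)
  = 1.600 / 117.0 = 0.01368 h⁻¹
t½ = ln 2 / k = ln 2 / 0.01368 ≈ 50.7 hours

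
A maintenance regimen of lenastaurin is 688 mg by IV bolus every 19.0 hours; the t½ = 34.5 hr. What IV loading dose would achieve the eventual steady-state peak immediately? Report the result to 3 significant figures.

k = ln 2 / 34.5 = 0.02009 hr⁻¹
Accumulation ratio R = 1 / (1 − e^(−kτ)) = 1 / (1 − e^(−0.02009×19.0)) = 1 / (1 − 0.6827) = 3.151
Loading dose = maintenance dose × R = 688 × 3.151 ≈ 2170 mg

2170 mg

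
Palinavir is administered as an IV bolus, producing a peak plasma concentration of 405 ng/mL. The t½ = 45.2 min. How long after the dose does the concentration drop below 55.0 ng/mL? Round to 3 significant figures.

130 minutes

k = ln 2 / 45.2 = 0.01534 min⁻¹
C(t) = C₀ e^(−kt)  ⇒  t = ln(C₀/C) / k
t = ln(405/55.0) / 0.01534 = 1.997 / 0.01534 ≈ 130 minutes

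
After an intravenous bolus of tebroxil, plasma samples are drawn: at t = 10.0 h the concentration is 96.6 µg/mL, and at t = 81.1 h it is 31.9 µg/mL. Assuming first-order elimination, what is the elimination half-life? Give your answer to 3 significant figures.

k = ln(C₁/C₂) / (t₂ − t₁) = ln(96.6/31.9) / (81.1 − 10.0)
  = 1.108 / 71.10 = 0.01558 h⁻¹
t½ = ln 2 / k = ln 2 / 0.01558 ≈ 44.5 hours

44.5 hours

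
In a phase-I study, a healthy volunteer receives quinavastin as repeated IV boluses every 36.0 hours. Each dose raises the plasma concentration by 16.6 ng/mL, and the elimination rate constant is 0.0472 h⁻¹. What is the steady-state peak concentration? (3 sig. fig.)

Fraction remaining after one interval: e^(−kτ) = e^(−0.04720 × 36.0) = 0.1828
R = 1 / (1 − 0.1828) = 1.224
Css,max = 16.6 × 1.224 ≈ 20.3 ng/mL

20.3 ng/mL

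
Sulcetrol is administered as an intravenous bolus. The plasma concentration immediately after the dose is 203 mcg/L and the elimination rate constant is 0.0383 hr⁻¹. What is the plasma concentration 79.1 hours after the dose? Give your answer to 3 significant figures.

9.81 mcg/L

C(t) = C₀ e^(−kt) = 203 × e^(−0.03830 × 79.1) = 203 × e^(−3.030) = 203 × 0.04834 ≈ 9.81 mcg/L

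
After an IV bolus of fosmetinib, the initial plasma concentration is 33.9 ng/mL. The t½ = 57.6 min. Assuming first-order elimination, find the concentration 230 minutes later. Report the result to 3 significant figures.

2.13 ng/mL

k = ln 2 / 57.6 = 0.01203 min⁻¹
230 min is 3.993 half-lives, so C = 33.9 × (1/2)^3.993 = 33.9 × 0.06280 ≈ 2.13 ng/mL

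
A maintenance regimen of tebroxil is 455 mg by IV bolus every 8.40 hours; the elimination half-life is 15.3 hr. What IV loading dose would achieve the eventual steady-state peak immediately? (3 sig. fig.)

1440 mg

k = ln 2 / 15.3 = 0.04530 hr⁻¹
Accumulation ratio R = 1 / (1 − e^(−kτ)) = 1 / (1 − e^(−0.04530×8.40)) = 1 / (1 − 0.6835) = 3.159
Loading dose = maintenance dose × R = 455 × 3.159 ≈ 1440 mg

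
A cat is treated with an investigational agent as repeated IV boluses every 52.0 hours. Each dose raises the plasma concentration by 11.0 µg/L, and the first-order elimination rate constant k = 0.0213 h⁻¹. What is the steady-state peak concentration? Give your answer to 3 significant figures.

Fraction remaining after one interval: e^(−kτ) = e^(−0.02130 × 52.0) = 0.3304
R = 1 / (1 − 0.3304) = 1.493
Css,max = 11.0 × 1.493 ≈ 16.4 µg/L

16.4 µg/L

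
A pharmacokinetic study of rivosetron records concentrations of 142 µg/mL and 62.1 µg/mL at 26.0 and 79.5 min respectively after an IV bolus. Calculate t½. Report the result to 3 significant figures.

44.8 minutes

k = ln(C₁/C₂) / (t₂ − t₁) = ln(142/62.1) / (79.5 − 26.0)
  = 0.8271 / 53.50 = 0.01546 min⁻¹
t½ = ln 2 / k = ln 2 / 0.01546 ≈ 44.8 minutes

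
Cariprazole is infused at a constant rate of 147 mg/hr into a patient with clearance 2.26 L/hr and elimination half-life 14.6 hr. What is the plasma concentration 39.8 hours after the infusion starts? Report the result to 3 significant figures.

Css = rate / CL = 147 / 2.26 = 65.04 mg/L
k = ln 2 / 14.6 = 0.04748 hr⁻¹
C(t) = Css (1 − e^(−kt)) = 65.04 × (1 − e^(−1.890)) = 65.04 × 0.8489 ≈ 55.2 mg/L

55.2 mg/L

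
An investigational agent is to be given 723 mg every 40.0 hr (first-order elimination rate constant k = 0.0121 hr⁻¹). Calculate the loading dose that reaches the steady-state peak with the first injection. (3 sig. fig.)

1880 mg

Accumulation ratio R = 1 / (1 − e^(−kτ)) = 1 / (1 − e^(−0.01210×40.0)) = 1 / (1 − 0.6163) = 2.606
Loading dose = maintenance dose × R = 723 × 2.606 ≈ 1880 mg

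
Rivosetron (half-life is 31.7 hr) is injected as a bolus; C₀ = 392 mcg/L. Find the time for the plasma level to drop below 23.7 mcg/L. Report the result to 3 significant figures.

k = ln 2 / 31.7 = 0.02187 hr⁻¹
C(t) = C₀ e^(−kt)  ⇒  t = ln(C₀/C) / k
t = ln(392/23.7) / 0.02187 = 2.806 / 0.02187 ≈ 128 hours

128 hours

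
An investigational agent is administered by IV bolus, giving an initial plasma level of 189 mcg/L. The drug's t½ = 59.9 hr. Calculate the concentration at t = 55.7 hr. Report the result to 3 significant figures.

99.2 mcg/L

k = ln 2 / 59.9 = 0.01157 hr⁻¹
55.7 hr is 0.9299 half-lives, so C = 189 × (1/2)^0.9299 = 189 × 0.5249 ≈ 99.2 mcg/L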